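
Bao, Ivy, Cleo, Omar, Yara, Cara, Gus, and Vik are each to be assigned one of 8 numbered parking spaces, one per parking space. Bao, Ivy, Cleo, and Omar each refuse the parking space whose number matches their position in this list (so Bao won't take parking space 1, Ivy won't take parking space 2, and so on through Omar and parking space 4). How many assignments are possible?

Let Aᵢ (for 1 ≤ i ≤ 4) be the placements that put person i in their forbidden parking space. Any j of these fix j positions, leaving (8−j)! ways to fill the rest, and there are C(4,j) ways to pick which j.
By inclusion–exclusion, the number of valid placements is Σ_{j=0}^{4} (−1)^j C(4,j)·(8−j)!.
Computing: 40320 − 20160 + 4320 − 480 + 24 = 24024.

24024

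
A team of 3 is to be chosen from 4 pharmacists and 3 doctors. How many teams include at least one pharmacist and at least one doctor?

Unrestricted: C(7,3) = 35 ways to pick any 3 of the 7.
Selections missing a whole group: no pharmacists → C(3,3) = 1; no doctors → C(4,3) = 4.
Both groups omitted at once is impossible, so 35 − 5 = 30.

30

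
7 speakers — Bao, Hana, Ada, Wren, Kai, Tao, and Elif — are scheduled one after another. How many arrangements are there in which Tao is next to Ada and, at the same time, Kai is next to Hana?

Treat {Tao,Ada} as one block (2 orders) and {Kai,Hana} as another (2 orders).
That leaves 5 units to arrange: 2 × 2 × 5! = 4 × 120 = 480.

480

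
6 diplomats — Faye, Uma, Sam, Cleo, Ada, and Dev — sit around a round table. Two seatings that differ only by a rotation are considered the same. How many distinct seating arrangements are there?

120

Seat Faye anywhere (absorbing the rotational symmetry), then permute the other 5: (5)! = 120.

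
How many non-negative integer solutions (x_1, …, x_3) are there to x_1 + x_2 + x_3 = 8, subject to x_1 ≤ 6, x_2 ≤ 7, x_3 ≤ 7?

40

By stars and bars, unrestricted non-negative solutions to x_1+…+x_3 = 8 number C(8+2,2) = 45.
Subtract solutions that violate a single cap (substitute x_i' = x_i − (cap_i+1)): x_1 ≥ 7 gives C(3,2) = 3; x_2 ≥ 8 gives C(2,2) = 1; x_3 ≥ 8 gives C(2,2) = 1. Together 5.
No two caps can be exceeded simultaneously, so the pair terms are all 0.
By inclusion–exclusion the count is 45 − 5 + 0 = 40.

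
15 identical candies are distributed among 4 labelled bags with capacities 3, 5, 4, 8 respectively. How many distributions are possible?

51

By stars and bars, unrestricted non-negative solutions to x_1+…+x_4 = 15 number C(15+3,3) = 816.
Subtract solutions that violate a single cap (substitute x_i' = x_i − (cap_i+1)): x_1 ≥ 4 gives C(14,3) = 364; x_2 ≥ 6 gives C(12,3) = 220; x_3 ≥ 5 gives C(13,3) = 286; x_4 ≥ 9 gives C(9,3) = 84. Together 954.
Add back pairs where two caps are both exceeded: 56 + 84 + 10 + 35 + 1 + 4 = 190.
Subtract triples: 1 + 0 + 0 + 0 = 1.
By inclusion–exclusion the count is 816 − 954 + 190 − 1 = 51.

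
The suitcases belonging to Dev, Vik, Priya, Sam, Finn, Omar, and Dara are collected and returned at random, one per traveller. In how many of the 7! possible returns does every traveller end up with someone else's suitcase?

1854

This is the derangement count D_7: permutations of 7 items with no fixed point.
By inclusion–exclusion this is Σ_{j=0}^{7} (−1)^j C(7,j)·(7−j)!.
Computing: 5040 − 5040 + 2520 − 840 + 210 − 42 + 7 − 1 = 1854.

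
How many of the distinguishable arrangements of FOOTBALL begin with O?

With the first slot taken by O, it remains to arrange the other 7 letters (FOTBALL).
Those 7 letters have L appearing twice, giving (7)!/(2!) = 2520.

2520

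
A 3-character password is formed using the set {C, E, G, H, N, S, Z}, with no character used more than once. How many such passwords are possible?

210

Choose and order 3 of the 7 symbols: the first character has 7 options, the next 6, then 5.
7 × 6 × 5 = 210.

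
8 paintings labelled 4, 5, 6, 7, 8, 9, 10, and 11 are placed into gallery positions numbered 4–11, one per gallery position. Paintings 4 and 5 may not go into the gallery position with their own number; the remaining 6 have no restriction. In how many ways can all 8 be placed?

Let Aᵢ (for i ∈ {4, 5}) be the placements that put painting i in its forbidden gallery position. Any j of these fix j positions, leaving (8−j)! ways to fill the rest, and there are C(2,j) ways to pick which j.
By inclusion–exclusion, the number of valid placements is Σ_{j=0}^{2} (−1)^j C(2,j)·(8−j)!.
Computing: 40320 − 10080 + 720 = 30960.

30960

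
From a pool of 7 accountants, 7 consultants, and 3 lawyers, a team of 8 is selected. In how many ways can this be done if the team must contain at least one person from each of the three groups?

21217

Total 8-person selections from all 17: C(17,8) = 24310.
Selections missing a whole group: no accountants → C(10,8) = 45; no consultants → C(10,8) = 45; no lawyers → C(14,8) = 3003.
Add back selections omitting two groups (i.e. drawn from a single group): C(7,8) + C(7,8) + C(3,8) = 0.
By inclusion–exclusion: 24310 − 3093 + 0 = 21217.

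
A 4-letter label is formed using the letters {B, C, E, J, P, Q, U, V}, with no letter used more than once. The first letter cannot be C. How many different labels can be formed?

The first letter has 8−1 = 7 choices (anything except C).
The remaining 3 letters are filled from the other 7 symbols without repetition: 7 × 6 × 5 = 210.
Total: 7 × 210 = 1470.

1470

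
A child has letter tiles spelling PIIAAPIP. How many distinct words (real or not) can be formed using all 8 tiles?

560

Letter multiplicities in PIIAAPIP: A×2, I×3, P×3.
So there are 8! / (3!·3!·2!) = 560 distinguishable arrangements.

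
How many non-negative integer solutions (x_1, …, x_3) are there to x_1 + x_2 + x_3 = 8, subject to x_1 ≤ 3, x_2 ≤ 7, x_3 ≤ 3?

Ignoring the caps, the number of non-negative solutions to x_1+…+x_3 = 8 is C(10,2) = 45.
Subtract solutions that violate a single cap (substitute x_i' = x_i − (cap_i+1)): x_1 ≥ 4 gives C(6,2) = 15; x_2 ≥ 8 gives C(2,2) = 1; x_3 ≥ 4 gives C(6,2) = 15. Together 31.
Add back pairs where two caps are both exceeded: 0 + 1 + 0 = 1.
By inclusion–exclusion the count is 45 − 31 + 1 = 15.

15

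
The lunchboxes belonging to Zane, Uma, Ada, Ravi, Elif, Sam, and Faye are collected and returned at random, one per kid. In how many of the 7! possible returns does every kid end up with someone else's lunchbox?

1854

Count assignments avoiding every fixed point. For any j of the 7 kids fixed to their own lunchbox, the other 7−j can be arranged in (7−j)! ways.
By inclusion–exclusion this is Σ_{j=0}^{7} (−1)^j C(7,j)·(7−j)!.
Computing: 5040 − 5040 + 2520 − 840 + 210 − 42 + 7 − 1 = 1854.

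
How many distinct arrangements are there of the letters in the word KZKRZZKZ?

Letter multiplicities in KZKRZZKZ: K×3, R×1, Z×4.
Dividing 8! = 40320 by 4!·3! = 144 for the repeated letters gives 280.

280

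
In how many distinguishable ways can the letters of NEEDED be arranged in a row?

The 6 letters of NEEDED have repeats: D appearing twice and E appearing 3 times.
Dividing 6! = 720 by 3!·2! = 12 for the repeated letters gives 60.

60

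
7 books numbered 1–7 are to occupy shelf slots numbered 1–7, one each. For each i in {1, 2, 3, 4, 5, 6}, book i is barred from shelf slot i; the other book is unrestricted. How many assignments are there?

Let Aᵢ (for 1 ≤ i ≤ 6) be the placements that put book i in its forbidden shelf slot. Any j of these fix j positions, leaving (7−j)! ways to fill the rest, and there are C(6,j) ways to pick which j.
By inclusion–exclusion, the number of valid placements is Σ_{j=0}^{6} (−1)^j C(6,j)·(7−j)!.
Computing: 5040 − 4320 + 1800 − 480 + 90 − 12 + 1 = 2119.

2119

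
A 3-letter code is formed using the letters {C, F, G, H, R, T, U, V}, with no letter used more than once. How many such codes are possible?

336

With no repetition, fill the 3 letters in order: 8 choices, then 7, down to 6.
That product is 8 × 7 × 6 = 336.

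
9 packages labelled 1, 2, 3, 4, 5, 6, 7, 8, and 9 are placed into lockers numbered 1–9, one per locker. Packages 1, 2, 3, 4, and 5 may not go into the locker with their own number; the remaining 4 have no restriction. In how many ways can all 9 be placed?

205056

Let Aᵢ (for 1 ≤ i ≤ 5) be the placements that put package i in its forbidden locker. Any j of these fix j positions, leaving (9−j)! ways to fill the rest, and there are C(5,j) ways to pick which j.
By inclusion–exclusion, the number of valid placements is Σ_{j=0}^{5} (−1)^j C(5,j)·(9−j)!.
Computing: 362880 − 201600 + 50400 − 7200 + 600 − 24 = 205056.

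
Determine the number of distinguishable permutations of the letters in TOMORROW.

3360

Letter multiplicities in TOMORROW: M×1, O×3, R×2, T×1, W×1.
Dividing 8! = 40320 by 3!·2! = 12 for the repeated letters gives 3360.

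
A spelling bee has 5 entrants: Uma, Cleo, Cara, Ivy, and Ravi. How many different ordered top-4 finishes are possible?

There are 5 choices for 1st place, 4 for 2nd, and so on down to 2 for position 4.
That gives 5 × 4 × 3 × 2 = 120.

120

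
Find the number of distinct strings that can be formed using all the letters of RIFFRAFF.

RIFFRAFF has 8 letters with F appearing 4 times and R appearing twice.
So there are 8! / (4!·2!) = 840 distinguishable arrangements.

840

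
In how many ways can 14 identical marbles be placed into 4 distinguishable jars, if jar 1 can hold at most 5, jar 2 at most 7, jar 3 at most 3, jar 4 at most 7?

Without the upper bounds there are C(17,3) = 680 ways to split 14 among 4 jars.
Subtract solutions that violate a single cap (substitute x_i' = x_i − (cap_i+1)): x_1 ≥ 6 gives C(11,3) = 165; x_2 ≥ 8 gives C(9,3) = 84; x_3 ≥ 4 gives C(13,3) = 286; x_4 ≥ 8 gives C(9,3) = 84. Together 619.
Add back pairs where two caps are both exceeded: 1 + 35 + 1 + 10 + 0 + 10 = 57.
By inclusion–exclusion the count is 680 − 619 + 57 = 118.

118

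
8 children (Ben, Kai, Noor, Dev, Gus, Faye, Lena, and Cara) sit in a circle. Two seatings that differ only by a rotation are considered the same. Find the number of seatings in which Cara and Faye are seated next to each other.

1440

Glue Cara and Faye into a block (2 internal orders). Seating 7 units around a circle gives (6)! arrangements.
So 2 × (6)! = 2 × 720 = 1440.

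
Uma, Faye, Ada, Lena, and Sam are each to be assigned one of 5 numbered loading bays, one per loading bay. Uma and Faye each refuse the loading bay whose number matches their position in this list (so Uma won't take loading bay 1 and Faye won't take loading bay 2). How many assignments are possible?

Let Aᵢ (for i ∈ {1, 2}) be the placements that put person i in their forbidden loading bay. Any j of these fix j positions, leaving (5−j)! ways to fill the rest, and there are C(2,j) ways to pick which j.
By inclusion–exclusion, the number of valid placements is Σ_{j=0}^{2} (−1)^j C(2,j)·(5−j)!.
Computing: 120 − 48 + 6 = 78.

78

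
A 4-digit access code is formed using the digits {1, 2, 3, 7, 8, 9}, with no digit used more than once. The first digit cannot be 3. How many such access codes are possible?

The first digit has 6−1 = 5 choices (anything except 3).
The remaining 3 digits are filled from the other 5 symbols without repetition: 5 × 4 × 3 = 60.
Total: 5 × 60 = 300.

300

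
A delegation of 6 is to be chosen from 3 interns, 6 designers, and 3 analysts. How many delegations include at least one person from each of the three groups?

Unrestricted: C(12,6) = 924 ways to pick any 6 of the 12.
Selections missing a whole group: no interns → C(9,6) = 84; no designers → C(6,6) = 1; no analysts → C(9,6) = 84.
Add back selections omitting two groups (i.e. drawn from a single group): C(3,6) + C(6,6) + C(3,6) = 1.
By inclusion–exclusion: 924 − 169 + 1 = 756.

756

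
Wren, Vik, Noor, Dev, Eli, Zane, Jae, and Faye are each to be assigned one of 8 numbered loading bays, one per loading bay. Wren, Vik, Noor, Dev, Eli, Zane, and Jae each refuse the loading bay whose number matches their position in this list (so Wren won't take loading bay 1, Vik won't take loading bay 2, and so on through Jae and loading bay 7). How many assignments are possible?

16687

Let Aᵢ (for 1 ≤ i ≤ 7) be the placements that put person i in their forbidden loading bay. Any j of these fix j positions, leaving (8−j)! ways to fill the rest, and there are C(7,j) ways to pick which j.
By inclusion–exclusion, the number of valid placements is Σ_{j=0}^{7} (−1)^j C(7,j)·(8−j)!.
Computing: 40320 − 35280 + 15120 − 4200 + 840 − 126 + 14 − 1 = 16687.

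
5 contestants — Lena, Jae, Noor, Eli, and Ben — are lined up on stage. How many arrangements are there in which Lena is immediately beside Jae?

Treat {Lena, Jae} as a single unit. There are 4 units to order, and the pair itself can be ordered 2 ways.
That gives 2 × 4! = 2 × 24 = 48.

48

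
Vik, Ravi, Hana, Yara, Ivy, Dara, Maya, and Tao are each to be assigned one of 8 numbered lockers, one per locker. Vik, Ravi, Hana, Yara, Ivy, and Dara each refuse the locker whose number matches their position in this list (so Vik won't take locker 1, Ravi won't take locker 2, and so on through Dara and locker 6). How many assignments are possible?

Let Aᵢ (for 1 ≤ i ≤ 6) be the placements that put person i in their forbidden locker. Any j of these fix j positions, leaving (8−j)! ways to fill the rest, and there are C(6,j) ways to pick which j.
By inclusion–exclusion, the number of valid placements is Σ_{j=0}^{6} (−1)^j C(6,j)·(8−j)!.
Computing: 40320 − 30240 + 10800 − 2400 + 360 − 36 + 2 = 18806.

18806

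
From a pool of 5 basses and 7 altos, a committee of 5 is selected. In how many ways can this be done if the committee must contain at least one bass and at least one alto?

770

Total 5-person selections from all 12: C(12,5) = 792.
Selections missing a whole group: no basses → C(7,5) = 21; no altos → C(5,5) = 1.
Both groups omitted at once is impossible, so 792 − 22 = 770.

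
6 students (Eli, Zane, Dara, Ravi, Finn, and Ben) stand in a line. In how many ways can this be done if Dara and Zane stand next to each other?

Treat {Dara, Zane} as a single unit. There are 5 units to order, and the pair itself can be ordered 2 ways.
So the count is 2·(5)! = 240.

240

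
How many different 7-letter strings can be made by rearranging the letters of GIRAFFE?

2520

The 7 letters of GIRAFFE have repeats: F appearing twice.
So there are 7! / (2!) = 2520 distinguishable arrangements.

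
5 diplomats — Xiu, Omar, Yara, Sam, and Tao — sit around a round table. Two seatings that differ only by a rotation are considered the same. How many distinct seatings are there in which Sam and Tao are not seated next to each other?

All circular seatings of 5 people number (4)! = 24.
Those with Sam next to Tao: fuse the pair into one unit and seat 4 units around a circle — 2·(3)! = 12.
Subtracting, 24 − 12 = 12.

12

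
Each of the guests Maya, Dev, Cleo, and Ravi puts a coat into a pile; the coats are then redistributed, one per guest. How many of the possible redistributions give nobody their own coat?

9

This is the derangement count D_4: permutations of 4 items with no fixed point.
By inclusion–exclusion this is Σ_{j=0}^{4} (−1)^j C(4,j)·(4−j)!.
Computing: 24 − 24 + 12 − 4 + 1 = 9.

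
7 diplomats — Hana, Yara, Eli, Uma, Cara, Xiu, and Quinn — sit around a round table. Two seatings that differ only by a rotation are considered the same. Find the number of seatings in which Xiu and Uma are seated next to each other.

240

Glue Xiu and Uma into a block (2 internal orders). Seating 6 units around a circle gives (5)! arrangements.
So 2 × (5)! = 2 × 120 = 240.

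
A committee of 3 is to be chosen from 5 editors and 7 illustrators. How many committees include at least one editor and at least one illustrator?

Total 3-person selections from all 12: C(12,3) = 220.
Selections missing a whole group: no editors → C(7,3) = 35; no illustrators → C(5,3) = 10.
Both groups omitted at once is impossible, so 220 − 45 = 175.

175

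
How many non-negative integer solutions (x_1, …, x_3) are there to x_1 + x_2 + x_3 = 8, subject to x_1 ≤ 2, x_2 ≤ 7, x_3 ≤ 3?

11

Ignoring the caps, the number of non-negative solutions to x_1+…+x_3 = 8 is C(10,2) = 45.
Subtract solutions that violate a single cap (substitute x_i' = x_i − (cap_i+1)): x_1 ≥ 3 gives C(7,2) = 21; x_2 ≥ 8 gives C(2,2) = 1; x_3 ≥ 4 gives C(6,2) = 15. Together 37.
Add back pairs where two caps are both exceeded: 0 + 3 + 0 = 3.
By inclusion–exclusion the count is 45 − 37 + 3 = 11.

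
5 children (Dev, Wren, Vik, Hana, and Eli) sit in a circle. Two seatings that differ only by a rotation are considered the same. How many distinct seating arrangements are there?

Fix one person's seat to break rotational symmetry; the remaining 4 people can be arranged in (4)! = 24 ways.

24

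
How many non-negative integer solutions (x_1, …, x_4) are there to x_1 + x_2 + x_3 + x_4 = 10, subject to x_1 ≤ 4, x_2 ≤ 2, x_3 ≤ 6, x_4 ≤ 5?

Ignoring the caps, the number of non-negative solutions to x_1+…+x_4 = 10 is C(13,3) = 286.
Subtract solutions that violate a single cap (substitute x_i' = x_i − (cap_i+1)): x_1 ≥ 5 gives C(8,3) = 56; x_2 ≥ 3 gives C(10,3) = 120; x_3 ≥ 7 gives C(6,3) = 20; x_4 ≥ 6 gives C(7,3) = 35. Together 231.
Add back pairs where two caps are both exceeded: 10 + 0 + 0 + 1 + 4 + 0 = 15.
By inclusion–exclusion the count is 286 − 231 + 15 = 70.

70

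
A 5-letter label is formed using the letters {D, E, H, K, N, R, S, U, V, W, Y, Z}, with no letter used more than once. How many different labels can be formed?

95040

Choose and order 5 of the 12 symbols: the first letter has 12 options, the next 11, and so on down to 8.
That product is 12 × 11 × 10 × 9 × 8 = 95040.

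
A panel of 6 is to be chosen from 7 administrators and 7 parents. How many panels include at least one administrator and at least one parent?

2989

With no constraint there are C(14,6) = 3003 possible selections.
Subtract selections that omit an entire group: no administrators → C(7,6) = 7; no parents → C(7,6) = 7.
Both groups omitted at once is impossible, so 3003 − 14 = 2989.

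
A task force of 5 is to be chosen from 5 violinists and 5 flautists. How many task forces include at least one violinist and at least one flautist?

With no constraint there are C(10,5) = 252 possible selections.
Selections missing a whole group: no violinists → C(5,5) = 1; no flautists → C(5,5) = 1.
Both groups omitted at once is impossible, so 252 − 2 = 250.

250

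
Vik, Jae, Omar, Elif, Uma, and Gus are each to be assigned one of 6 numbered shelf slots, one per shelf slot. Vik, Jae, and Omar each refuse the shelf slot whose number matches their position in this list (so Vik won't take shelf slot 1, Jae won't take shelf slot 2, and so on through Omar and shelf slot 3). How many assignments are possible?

Let Aᵢ (for i ∈ {1, 2, 3}) be the placements that put person i in their forbidden shelf slot. Any j of these fix j positions, leaving (6−j)! ways to fill the rest, and there are C(3,j) ways to pick which j.
By inclusion–exclusion, the number of valid placements is Σ_{j=0}^{3} (−1)^j C(3,j)·(6−j)!.
Computing: 720 − 360 + 72 − 6 = 426.

426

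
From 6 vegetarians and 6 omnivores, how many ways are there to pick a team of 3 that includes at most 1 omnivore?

Split by how many omnivores are chosen (0 through 1).
Sum: C(6,0)·C(6,3) + C(6,1)·C(6,2) = 20 + 90 = 110.

110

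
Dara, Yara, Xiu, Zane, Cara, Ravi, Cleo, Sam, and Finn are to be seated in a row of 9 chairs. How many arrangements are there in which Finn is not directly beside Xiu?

282240

There are 9! = 362880 arrangements in all. If Finn and Xiu are adjacent, merging them into one block gives 2·(8)! = 80640 arrangements.
So 362880 − 80640 = 282240 arrangements keep them apart.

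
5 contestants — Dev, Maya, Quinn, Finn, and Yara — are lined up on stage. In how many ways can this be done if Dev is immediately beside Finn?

Glue Dev and Finn into one block (2 internal orders), leaving 4 units to arrange in a row.
That gives 2 × 4! = 2 × 24 = 48.

48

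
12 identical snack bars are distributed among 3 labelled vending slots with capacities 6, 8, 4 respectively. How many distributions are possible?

Without the upper bounds there are C(14,2) = 91 ways to split 12 among 3 vending slots.
Subtract solutions that violate a single cap (substitute x_i' = x_i − (cap_i+1)): x_1 ≥ 7 gives C(7,2) = 21; x_2 ≥ 9 gives C(5,2) = 10; x_3 ≥ 5 gives C(9,2) = 36. Together 67.
Add back pairs where two caps are both exceeded: 0 + 1 + 0 = 1.
By inclusion–exclusion the count is 91 − 67 + 1 = 25.

25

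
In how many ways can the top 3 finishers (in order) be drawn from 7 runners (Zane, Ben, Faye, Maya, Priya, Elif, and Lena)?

There are 7 choices for 1st place, 6 for 2nd, and 5 for 3rd.
That gives 7 × 6 × 5 = 210.

210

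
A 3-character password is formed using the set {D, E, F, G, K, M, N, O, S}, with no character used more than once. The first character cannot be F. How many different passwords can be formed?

448

The first character has 9−1 = 8 choices (anything except F).
The remaining 2 characters are filled from the other 8 symbols without repetition: 8 × 7 = 56.
Total: 8 × 56 = 448.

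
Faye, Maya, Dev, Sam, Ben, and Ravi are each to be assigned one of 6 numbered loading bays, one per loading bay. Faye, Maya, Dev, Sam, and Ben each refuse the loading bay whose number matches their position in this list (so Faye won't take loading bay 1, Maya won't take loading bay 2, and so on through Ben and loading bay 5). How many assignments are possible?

Let Aᵢ (for 1 ≤ i ≤ 5) be the placements that put person i in their forbidden loading bay. Any j of these fix j positions, leaving (6−j)! ways to fill the rest, and there are C(5,j) ways to pick which j.
By inclusion–exclusion, the number of valid placements is Σ_{j=0}^{5} (−1)^j C(5,j)·(6−j)!.
Computing: 720 − 600 + 240 − 60 + 10 − 1 = 309.

309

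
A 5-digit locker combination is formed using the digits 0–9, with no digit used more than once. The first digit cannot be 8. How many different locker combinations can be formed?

27216

The first digit has 10−1 = 9 choices (anything except 8).
The remaining 4 digits are filled from the other 9 symbols without repetition: 9 × 8 × 7 × 6 = 3024.
Total: 9 × 3024 = 27216.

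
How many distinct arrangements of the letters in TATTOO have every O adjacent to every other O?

20

Treat the 2 copies of O as a single block. The multiset to arrange is then {OO, A, T, T, T}, 5 items in all.
That gives (5)!/(3!) = 20 arrangements.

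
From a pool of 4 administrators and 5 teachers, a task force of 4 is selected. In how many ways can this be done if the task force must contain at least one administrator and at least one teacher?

120

Total 4-person selections from all 9: C(9,4) = 126.
Subtract selections that omit an entire group: no administrators → C(5,4) = 5; no teachers → C(4,4) = 1.
Both groups omitted at once is impossible, so 126 − 6 = 120.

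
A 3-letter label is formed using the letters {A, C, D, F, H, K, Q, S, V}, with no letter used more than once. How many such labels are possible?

504

Choose and order 3 of the 9 symbols: the first letter has 9 options, the next 8, then 7.
That product is 9 × 8 × 7 = 504.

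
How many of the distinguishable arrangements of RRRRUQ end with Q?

With the last slot taken by Q, it remains to arrange the other 5 letters (RRRRU).
Those 5 letters have R appearing 4 times, giving (5)!/(4!) = 5.

5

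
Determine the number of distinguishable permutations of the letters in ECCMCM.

60

ECCMCM has 6 letters with C appearing 3 times and M appearing twice.
Dividing 6! = 720 by 3!·2! = 12 for the repeated letters gives 60.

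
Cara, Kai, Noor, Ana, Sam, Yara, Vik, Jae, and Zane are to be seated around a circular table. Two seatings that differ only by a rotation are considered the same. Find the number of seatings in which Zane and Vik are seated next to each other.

Glue Zane and Vik into a block (2 internal orders). Seating 8 units around a circle gives (7)! arrangements.
So 2 × (7)! = 2 × 5040 = 10080.

10080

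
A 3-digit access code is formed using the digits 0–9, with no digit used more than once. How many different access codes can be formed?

With no repetition, fill the 3 digits in order: 10 choices, then 9, down to 8.
10 × 9 × 8 = 720.

720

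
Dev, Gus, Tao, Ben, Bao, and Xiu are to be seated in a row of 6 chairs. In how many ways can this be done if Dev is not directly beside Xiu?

480

Of the 6! = 720 arrangements, those with Dev and Xiu adjacent number 2 × 5! = 240 (treat the pair as a block with 2 internal orders).
So 720 − 240 = 480 arrangements keep them apart.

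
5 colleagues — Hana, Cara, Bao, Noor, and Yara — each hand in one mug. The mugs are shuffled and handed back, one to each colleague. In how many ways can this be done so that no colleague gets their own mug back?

44

This is the derangement count D_5: permutations of 5 items with no fixed point.
By inclusion–exclusion this is Σ_{j=0}^{5} (−1)^j C(5,j)·(5−j)!.
Computing: 120 − 120 + 60 − 20 + 5 − 1 = 44.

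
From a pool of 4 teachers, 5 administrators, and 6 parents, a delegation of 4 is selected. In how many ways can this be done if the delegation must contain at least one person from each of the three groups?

720

With no constraint there are C(15,4) = 1365 possible selections.
Selections missing a whole group: no teachers → C(11,4) = 330; no administrators → C(10,4) = 210; no parents → C(9,4) = 126.
Add back selections omitting two groups (i.e. drawn from a single group): C(4,4) + C(5,4) + C(6,4) = 21.
By inclusion–exclusion: 1365 − 666 + 21 = 720.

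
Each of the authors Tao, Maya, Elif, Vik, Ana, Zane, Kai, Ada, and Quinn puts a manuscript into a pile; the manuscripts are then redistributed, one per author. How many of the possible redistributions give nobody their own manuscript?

Let Aᵢ be the assignments in which author i gets their own manuscript. We want the size of the complement of A₁∪…∪A_9.
By inclusion–exclusion this is Σ_{j=0}^{9} (−1)^j C(9,j)·(9−j)!.
Computing: 362880 − 362880 + 181440 − 60480 + 15120 − 3024 + 504 − 72 + 9 − 1 = 133496.

133496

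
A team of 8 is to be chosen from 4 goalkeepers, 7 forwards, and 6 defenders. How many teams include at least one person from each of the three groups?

22813

Unrestricted: C(17,8) = 24310 ways to pick any 8 of the 17.
Selections missing a whole group: no goalkeepers → C(13,8) = 1287; no forwards → C(10,8) = 45; no defenders → C(11,8) = 165.
Add back selections omitting two groups (i.e. drawn from a single group): C(4,8) + C(7,8) + C(6,8) = 0.
By inclusion–exclusion: 24310 − 1497 + 0 = 22813.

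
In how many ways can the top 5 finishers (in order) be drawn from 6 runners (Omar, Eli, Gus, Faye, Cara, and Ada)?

This is an ordered selection of 5 from 6: P(6,5).
That gives 6 × 5 × 4 × 3 × 2 = 720.

720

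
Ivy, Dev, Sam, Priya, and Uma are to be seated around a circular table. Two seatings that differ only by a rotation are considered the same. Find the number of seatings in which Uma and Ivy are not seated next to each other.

12

Without the restriction there are (4)! = 24 seatings.
Those with Uma next to Ivy: fuse the pair into one unit and seat 4 units around a circle — 2·(3)! = 12.
Subtracting, 24 − 12 = 12.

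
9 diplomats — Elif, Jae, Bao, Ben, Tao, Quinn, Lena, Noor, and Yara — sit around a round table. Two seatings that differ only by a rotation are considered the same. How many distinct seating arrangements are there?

Seat Elif anywhere (absorbing the rotational symmetry), then permute the other 8: (8)! = 40320.

40320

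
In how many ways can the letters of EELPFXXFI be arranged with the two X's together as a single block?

Treat the 2 copies of X as a single block. The multiset to arrange is then {XX, E, E, F, F, I, L, P}, 8 items in all.
That gives (8)!/(2!·2!) = 10080 arrangements.

10080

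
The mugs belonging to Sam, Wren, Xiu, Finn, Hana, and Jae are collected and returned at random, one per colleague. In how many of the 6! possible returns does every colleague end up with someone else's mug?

265

This is the derangement count D_6: permutations of 6 items with no fixed point.
By inclusion–exclusion this is Σ_{j=0}^{6} (−1)^j C(6,j)·(6−j)!.
Computing: 720 − 720 + 360 − 120 + 30 − 6 + 1 = 265.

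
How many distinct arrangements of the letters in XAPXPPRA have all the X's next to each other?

420

Treat the 2 copies of X as a single block. The multiset to arrange is then {XX, A, A, P, P, P, R}, 7 items in all.
That gives (7)!/(3!·2!) = 420 arrangements.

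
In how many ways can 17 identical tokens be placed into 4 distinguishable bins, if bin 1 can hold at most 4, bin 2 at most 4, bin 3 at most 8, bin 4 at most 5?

35

Ignoring the caps, the number of non-negative solutions to x_1+…+x_4 = 17 is C(20,3) = 1140.
Subtract solutions that violate a single cap (substitute x_i' = x_i − (cap_i+1)): x_1 ≥ 5 gives C(15,3) = 455; x_2 ≥ 5 gives C(15,3) = 455; x_3 ≥ 9 gives C(11,3) = 165; x_4 ≥ 6 gives C(14,3) = 364. Together 1439.
Add back pairs where two caps are both exceeded: 120 + 20 + 84 + 20 + 84 + 10 = 338.
Subtract triples: 0 + 4 + 0 + 0 = 4.
By inclusion–exclusion the count is 1140 − 1439 + 338 − 4 = 35.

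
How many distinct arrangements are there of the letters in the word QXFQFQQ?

105

The 7 letters of QXFQFQQ have repeats: F appearing twice and Q appearing 4 times.
Dividing 7! = 5040 by 4!·2! = 48 for the repeated letters gives 105.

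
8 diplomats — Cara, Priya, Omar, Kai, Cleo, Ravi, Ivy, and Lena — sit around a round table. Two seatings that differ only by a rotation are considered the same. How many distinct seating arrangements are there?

5040

Around a circle, 8 distinct people have 8!/8 = (7)! = 5040 rotationally distinct seatings.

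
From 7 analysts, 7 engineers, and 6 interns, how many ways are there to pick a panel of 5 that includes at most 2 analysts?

Split by how many analysts are chosen (0 through 2).
Sum: C(7,0)·C(13,5) + C(7,1)·C(13,4) + C(7,2)·C(13,3) = 1287 + 5005 + 6006 = 12298.

12298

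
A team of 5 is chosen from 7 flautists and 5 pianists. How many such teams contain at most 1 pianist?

196

Split by how many pianists are chosen (0 through 1).
Sum: C(5,0)·C(7,5) + C(5,1)·C(7,4) = 21 + 175 = 196.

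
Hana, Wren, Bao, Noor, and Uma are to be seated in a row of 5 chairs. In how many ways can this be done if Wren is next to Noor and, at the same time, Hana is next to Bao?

24

Treat {Wren,Noor} as one block (2 orders) and {Hana,Bao} as another (2 orders).
That leaves 3 units to arrange: 2 × 2 × 3! = 4 × 6 = 24.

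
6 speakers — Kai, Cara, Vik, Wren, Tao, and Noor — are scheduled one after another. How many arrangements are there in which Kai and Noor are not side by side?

480

There are 6! = 720 arrangements in all. If Kai and Noor are adjacent, merging them into one block gives 2·(5)! = 240 arrangements.
So 720 − 240 = 480 arrangements keep them apart.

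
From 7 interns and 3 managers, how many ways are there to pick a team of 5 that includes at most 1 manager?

126

Split by how many managers are chosen (0 through 1).
Sum: C(3,0)·C(7,5) + C(3,1)·C(7,4) = 21 + 105 = 126.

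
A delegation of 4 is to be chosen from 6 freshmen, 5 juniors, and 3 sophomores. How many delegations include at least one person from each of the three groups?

495

Unrestricted: C(14,4) = 1001 ways to pick any 4 of the 14.
Selections missing a whole group: no freshmen → C(8,4) = 70; no juniors → C(9,4) = 126; no sophomores → C(11,4) = 330.
Add back selections omitting two groups (i.e. drawn from a single group): C(6,4) + C(5,4) + C(3,4) = 20.
By inclusion–exclusion: 1001 − 526 + 20 = 495.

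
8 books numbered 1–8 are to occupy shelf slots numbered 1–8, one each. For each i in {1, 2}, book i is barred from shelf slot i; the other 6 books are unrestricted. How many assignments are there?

30960

Let Aᵢ (for i ∈ {1, 2}) be the placements that put book i in its forbidden shelf slot. Any j of these fix j positions, leaving (8−j)! ways to fill the rest, and there are C(2,j) ways to pick which j.
By inclusion–exclusion, the number of valid placements is Σ_{j=0}^{2} (−1)^j C(2,j)·(8−j)!.
Computing: 40320 − 10080 + 720 = 30960.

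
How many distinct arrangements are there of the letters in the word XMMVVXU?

The 7 letters of XMMVVXU have repeats: M appearing twice, V appearing twice, and X appearing twice.
The number of distinct arrangements is 7!/(2!·2!·2!) = 5040/8 = 630.

630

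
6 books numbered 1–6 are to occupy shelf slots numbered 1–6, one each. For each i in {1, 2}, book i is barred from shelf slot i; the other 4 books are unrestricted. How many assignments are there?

504

Let Aᵢ (for i ∈ {1, 2}) be the placements that put book i in its forbidden shelf slot. Any j of these fix j positions, leaving (6−j)! ways to fill the rest, and there are C(2,j) ways to pick which j.
By inclusion–exclusion, the number of valid placements is Σ_{j=0}^{2} (−1)^j C(2,j)·(6−j)!.
Computing: 720 − 240 + 24 = 504.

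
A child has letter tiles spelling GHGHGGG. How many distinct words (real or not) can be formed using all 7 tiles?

The 7 letters of GHGHGGG have repeats: G appearing 5 times and H appearing twice.
Dividing 7! = 5040 by 5!·2! = 240 for the repeated letters gives 21.

21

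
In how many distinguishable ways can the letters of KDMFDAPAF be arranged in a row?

45360

KDMFDAPAF has 9 letters with A appearing twice, D appearing twice, and F appearing twice.
Dividing 9! = 362880 by 2!·2!·2! = 8 for the repeated letters gives 45360.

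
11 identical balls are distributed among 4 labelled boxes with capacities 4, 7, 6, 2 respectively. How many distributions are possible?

85

Without the upper bounds there are C(14,3) = 364 ways to split 11 among 4 boxes.
Subtract solutions that violate a single cap (substitute x_i' = x_i − (cap_i+1)): x_1 ≥ 5 gives C(9,3) = 84; x_2 ≥ 8 gives C(6,3) = 20; x_3 ≥ 7 gives C(7,3) = 35; x_4 ≥ 3 gives C(11,3) = 165. Together 304.
Add back pairs where two caps are both exceeded: 0 + 0 + 20 + 0 + 1 + 4 = 25.
By inclusion–exclusion the count is 364 − 304 + 25 = 85.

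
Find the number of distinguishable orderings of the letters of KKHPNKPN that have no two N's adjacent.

Total arrangements of KKHPNKPN: 8!/(3!·2!·2!) = 1680.
Arrangements with the N's together: treat NN as one letter, giving (7)!/(3!·2!) = 420.
Hence 1680 − 420 = 1260.

1260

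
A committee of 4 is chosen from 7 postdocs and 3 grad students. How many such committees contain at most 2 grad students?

203

Split by how many grad students are chosen (0 through 2).
Sum: C(3,0)·C(7,4) + C(3,1)·C(7,3) + C(3,2)·C(7,2) = 35 + 105 + 63 = 203.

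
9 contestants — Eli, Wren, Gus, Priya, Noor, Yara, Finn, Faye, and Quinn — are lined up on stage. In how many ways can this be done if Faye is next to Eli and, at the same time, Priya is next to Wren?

20160

Treat {Faye,Eli} as one block (2 orders) and {Priya,Wren} as another (2 orders).
That leaves 7 units to arrange: 2 × 2 × 7! = 4 × 5040 = 20160.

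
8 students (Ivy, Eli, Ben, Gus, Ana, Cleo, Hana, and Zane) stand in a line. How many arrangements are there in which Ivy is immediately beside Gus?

10080

Treat {Ivy, Gus} as a single unit. There are 7 units to order, and the pair itself can be ordered 2 ways.
So the count is 2·(7)! = 10080.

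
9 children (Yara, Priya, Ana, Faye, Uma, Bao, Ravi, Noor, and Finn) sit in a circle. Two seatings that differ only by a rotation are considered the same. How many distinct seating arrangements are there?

Seat Yara anywhere (absorbing the rotational symmetry), then permute the other 8: (8)! = 40320.

40320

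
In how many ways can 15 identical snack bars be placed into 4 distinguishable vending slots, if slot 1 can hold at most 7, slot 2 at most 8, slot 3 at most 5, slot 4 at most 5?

Ignoring the caps, the number of non-negative solutions to x_1+…+x_4 = 15 is C(18,3) = 816.
Subtract solutions that violate a single cap (substitute x_i' = x_i − (cap_i+1)): x_1 ≥ 8 gives C(10,3) = 120; x_2 ≥ 9 gives C(9,3) = 84; x_3 ≥ 6 gives C(12,3) = 220; x_4 ≥ 6 gives C(12,3) = 220. Together 644.
Add back pairs where two caps are both exceeded: 0 + 4 + 4 + 1 + 1 + 20 = 30.
By inclusion–exclusion the count is 816 − 644 + 30 = 202.

202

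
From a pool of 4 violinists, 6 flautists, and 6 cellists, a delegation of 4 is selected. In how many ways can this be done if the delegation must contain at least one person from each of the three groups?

With no constraint there are C(16,4) = 1820 possible selections.
Subtract selections that omit an entire group: no violinists → C(12,4) = 495; no flautists → C(10,4) = 210; no cellists → C(10,4) = 210.
Add back selections omitting two groups (i.e. drawn from a single group): C(4,4) + C(6,4) + C(6,4) = 31.
By inclusion–exclusion: 1820 − 915 + 31 = 936.

936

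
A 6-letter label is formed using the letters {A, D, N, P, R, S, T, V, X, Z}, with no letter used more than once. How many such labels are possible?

This is a permutation of 6 out of 10: P(10,6) = 10!/4!.
That product is 10 × 9 × 8 × 7 × 6 × 5 = 151200.

151200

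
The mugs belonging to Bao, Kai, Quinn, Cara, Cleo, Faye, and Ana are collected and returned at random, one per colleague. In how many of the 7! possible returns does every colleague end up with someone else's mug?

1854

This is the derangement count D_7: permutations of 7 items with no fixed point.
By inclusion–exclusion this is Σ_{j=0}^{7} (−1)^j C(7,j)·(7−j)!.
Computing: 5040 − 5040 + 2520 − 840 + 210 − 42 + 7 − 1 = 1854.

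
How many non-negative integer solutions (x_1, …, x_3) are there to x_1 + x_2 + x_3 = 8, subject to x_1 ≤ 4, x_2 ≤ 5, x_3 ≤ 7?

28

Ignoring the caps, the number of non-negative solutions to x_1+…+x_3 = 8 is C(10,2) = 45.
Subtract solutions that violate a single cap (substitute x_i' = x_i − (cap_i+1)): x_1 ≥ 5 gives C(5,2) = 10; x_2 ≥ 6 gives C(4,2) = 6; x_3 ≥ 8 gives C(2,2) = 1. Together 17.
No two caps can be exceeded simultaneously, so the pair terms are all 0.
By inclusion–exclusion the count is 45 − 17 + 0 = 28.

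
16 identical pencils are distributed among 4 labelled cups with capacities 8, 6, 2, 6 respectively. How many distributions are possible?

64

Ignoring the caps, the number of non-negative solutions to x_1+…+x_4 = 16 is C(19,3) = 969.
Subtract solutions that violate a single cap (substitute x_i' = x_i − (cap_i+1)): x_1 ≥ 9 gives C(10,3) = 120; x_2 ≥ 7 gives C(12,3) = 220; x_3 ≥ 3 gives C(16,3) = 560; x_4 ≥ 7 gives C(12,3) = 220. Together 1120.
Add back pairs where two caps are both exceeded: 1 + 35 + 1 + 84 + 10 + 84 = 215.
By inclusion–exclusion the count is 969 − 1120 + 215 = 64.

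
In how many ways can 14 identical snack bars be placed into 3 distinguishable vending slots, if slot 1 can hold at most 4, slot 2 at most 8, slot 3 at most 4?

6

Ignoring the caps, the number of non-negative solutions to x_1+…+x_3 = 14 is C(16,2) = 120.
Subtract solutions that violate a single cap (substitute x_i' = x_i − (cap_i+1)): x_1 ≥ 5 gives C(11,2) = 55; x_2 ≥ 9 gives C(7,2) = 21; x_3 ≥ 5 gives C(11,2) = 55. Together 131.
Add back pairs where two caps are both exceeded: 1 + 15 + 1 = 17.
By inclusion–exclusion the count is 120 − 131 + 17 = 6.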